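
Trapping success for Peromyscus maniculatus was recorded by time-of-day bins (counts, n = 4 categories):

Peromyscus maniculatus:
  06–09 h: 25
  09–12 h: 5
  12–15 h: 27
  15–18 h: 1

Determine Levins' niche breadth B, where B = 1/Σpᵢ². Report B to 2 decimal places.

Proportions for Peromyscus maniculatus (n=58): 25/58=0.4310, 5/58=0.0862, 27/58=0.4655, 1/58=0.0172
Σpᵢ² = 0.4310² + 0.0862² + 0.4655² + 0.0172² = 0.185761 + 0.007430 + 0.216690 + 0.000296 = 0.410177
B = 1 / 0.410177 = 2.4380

2.44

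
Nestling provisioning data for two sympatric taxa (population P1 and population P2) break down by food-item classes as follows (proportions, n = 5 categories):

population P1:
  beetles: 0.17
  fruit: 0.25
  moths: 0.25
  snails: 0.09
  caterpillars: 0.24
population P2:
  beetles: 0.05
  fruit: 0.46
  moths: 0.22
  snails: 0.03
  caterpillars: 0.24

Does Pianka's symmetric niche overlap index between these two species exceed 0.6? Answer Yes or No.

Σ p₁ᵢp₂ᵢ = 0.0085 + 0.1150 + 0.0550 + 0.0027 + 0.0576 = 0.2388
Σp_1ᵢ² = 0.17² + 0.25² + 0.25² + 0.09² + 0.24² = 0.0289 + 0.0625 + 0.0625 + 0.0081 + 0.0576 = 0.2196
Σp_2ᵢ² = 0.05² + 0.46² + 0.22² + 0.03² + 0.24² = 0.0025 + 0.2116 + 0.0484 + 0.0009 + 0.0576 = 0.3210
O = 0.2388 / √(0.2196 × 0.3210) = 0.2388 / 0.26550 = 0.8994
O = 0.8994 > 0.6 → Yes.

Yes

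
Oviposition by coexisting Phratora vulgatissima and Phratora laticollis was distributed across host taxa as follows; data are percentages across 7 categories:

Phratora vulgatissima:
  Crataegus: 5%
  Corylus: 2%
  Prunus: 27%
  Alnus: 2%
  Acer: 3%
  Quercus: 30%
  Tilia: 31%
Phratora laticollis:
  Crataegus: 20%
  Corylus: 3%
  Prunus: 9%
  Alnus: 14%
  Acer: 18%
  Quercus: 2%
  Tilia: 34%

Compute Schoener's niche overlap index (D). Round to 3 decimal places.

Convert percentages to proportions (divide by 100).
Σ|p₁ᵢ − p₂ᵢ| = 0.15 + 0.01 + 0.18 + 0.12 + 0.15 + 0.28 + 0.03 = 0.92
D = 1 − ½ × 0.92 = 1 − 0.460 = 0.54000

0.540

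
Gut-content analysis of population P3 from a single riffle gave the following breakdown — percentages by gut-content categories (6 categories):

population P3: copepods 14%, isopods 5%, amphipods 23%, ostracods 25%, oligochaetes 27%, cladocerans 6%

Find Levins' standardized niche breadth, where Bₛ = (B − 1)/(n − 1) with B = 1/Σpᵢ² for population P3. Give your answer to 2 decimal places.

0.73

Convert percentages to proportions (divide by 100).
Σpᵢ² = 0.14² + 0.05² + 0.23² + 0.25² + 0.27² + 0.06² = 0.0196 + 0.0025 + 0.0529 + 0.0625 + 0.0729 + 0.0036 = 0.2140
B = 1 / 0.2140 = 4.6729
Bₛ = (B − 1)/(n − 1) = (4.6729 − 1)/(6 − 1) = 3.6729/5 = 0.7346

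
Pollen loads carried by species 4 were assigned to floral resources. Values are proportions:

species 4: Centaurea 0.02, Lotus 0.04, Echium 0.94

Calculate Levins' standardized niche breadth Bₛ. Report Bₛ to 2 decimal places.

0.06

Σpᵢ² = 0.02² + 0.04² + 0.94² = 0.0004 + 0.0016 + 0.8836 = 0.8856
B = 1 / 0.8856 = 1.1292
Bₛ = (B − 1)/(n − 1) = (1.1292 − 1)/(3 − 1) = 0.1292/2 = 0.0646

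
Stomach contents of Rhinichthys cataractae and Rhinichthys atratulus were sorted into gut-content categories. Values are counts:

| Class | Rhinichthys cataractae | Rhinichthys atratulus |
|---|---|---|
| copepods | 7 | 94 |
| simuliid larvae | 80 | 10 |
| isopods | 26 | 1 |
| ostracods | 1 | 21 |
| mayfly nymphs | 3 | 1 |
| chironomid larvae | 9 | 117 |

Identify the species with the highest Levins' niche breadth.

Proportions for Rhinichthys cataractae (n=126): 7/126=0.0556, 80/126=0.6349, 26/126=0.2063, 1/126=0.0079, 3/126=0.0238, 9/126=0.0714
Proportions for Rhinichthys atratulus (n=244): 94/244=0.3852, 10/244=0.0410, 1/244=0.0041, 21/244=0.0861, 1/244=0.0041, 117/244=0.4795
Σp_cataᵢ² = 0.0556² + 0.6349² + 0.2063² + 0.0079² + 0.0238² + 0.0714² = 0.003091 + 0.403098 + 0.042560 + 0.000062 + 0.000566 + 0.005098 = 0.454475
B_cata = 1 / 0.454475 = 2.2003
Σp_atraᵢ² = 0.3852² + 0.0410² + 0.0041² + 0.0861² + 0.0041² + 0.4795² = 0.148379 + 0.001681 + 0.000017 + 0.007413 + 0.000017 + 0.229920 = 0.387427
B_atra = 1 / 0.387427 = 2.5811
Highest B → broadest niche (most generalist): Rhinichthys atratulus (B = 2.58).

Rhinichthys atratulus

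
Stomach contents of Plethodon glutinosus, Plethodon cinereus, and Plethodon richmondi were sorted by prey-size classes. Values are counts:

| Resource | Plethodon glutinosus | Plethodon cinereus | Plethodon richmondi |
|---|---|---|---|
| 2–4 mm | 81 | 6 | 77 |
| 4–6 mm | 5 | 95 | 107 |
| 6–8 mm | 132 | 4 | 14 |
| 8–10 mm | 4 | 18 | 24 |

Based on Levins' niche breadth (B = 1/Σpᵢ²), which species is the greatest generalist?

Proportions for Plethodon glutinosus (n=222): 81/222=0.3649, 5/222=0.0225, 132/222=0.5946, 4/222=0.0180
Proportions for Plethodon cinereus (n=123): 6/123=0.0488, 95/123=0.7724, 4/123=0.0325, 18/123=0.1463
Proportions for Plethodon richmondi (n=222): 77/222=0.3468, 107/222=0.4820, 14/222=0.0631, 24/222=0.1081
Σp_glutᵢ² = 0.3649² + 0.0225² + 0.5946² + 0.0180² = 0.133152 + 0.000506 + 0.353549 + 0.000324 = 0.487531
B_glut = 1 / 0.487531 = 2.0512
Σp_cineᵢ² = 0.0488² + 0.7724² + 0.0325² + 0.1463² = 0.002381 + 0.596602 + 0.001056 + 0.021404 = 0.621443
B_cine = 1 / 0.621443 = 1.6092
Σp_richᵢ² = 0.3468² + 0.4820² + 0.0631² + 0.1081² = 0.120270 + 0.232324 + 0.003982 + 0.011686 = 0.368262
B_rich = 1 / 0.368262 = 2.7155
Highest B → broadest niche (most generalist): Plethodon richmondi (B = 2.72).

Plethodon richmondi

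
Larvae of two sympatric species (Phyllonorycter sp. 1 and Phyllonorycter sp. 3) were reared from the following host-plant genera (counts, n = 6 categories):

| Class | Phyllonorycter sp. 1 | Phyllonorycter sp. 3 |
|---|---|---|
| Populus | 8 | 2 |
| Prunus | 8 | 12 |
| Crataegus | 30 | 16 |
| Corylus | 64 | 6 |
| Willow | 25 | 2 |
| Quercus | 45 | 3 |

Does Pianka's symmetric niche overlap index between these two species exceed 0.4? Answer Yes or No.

Proportions for Phyllonorycter sp. 1 (n=180): 8/180=0.0444, 8/180=0.0444, 30/180=0.1667, 64/180=0.3556, 25/180=0.1389, 45/180=0.2500
Proportions for Phyllonorycter sp. 3 (n=41): 2/41=0.0488, 12/41=0.2927, 16/41=0.3902, 6/41=0.1463, 2/41=0.0488, 3/41=0.0732
Σ p₁ᵢp₂ᵢ = 0.002167 + 0.012996 + 0.065046 + 0.052024 + 0.006778 + 0.018300 = 0.157311
Σp_1ᵢ² = 0.0444² + 0.0444² + 0.1667² + 0.3556² + 0.1389² + 0.2500² = 0.001971 + 0.001971 + 0.027789 + 0.126451 + 0.019293 + 0.062500 = 0.239975
Σp_2ᵢ² = 0.0488² + 0.2927² + 0.3902² + 0.1463² + 0.0488² + 0.0732² = 0.002381 + 0.085673 + 0.152256 + 0.021404 + 0.002381 + 0.005358 = 0.269453
O = 0.157311 / √(0.239975 × 0.269453) = 0.157311 / 0.2542872 = 0.6186
O = 0.6186 > 0.4 → Yes.

Yes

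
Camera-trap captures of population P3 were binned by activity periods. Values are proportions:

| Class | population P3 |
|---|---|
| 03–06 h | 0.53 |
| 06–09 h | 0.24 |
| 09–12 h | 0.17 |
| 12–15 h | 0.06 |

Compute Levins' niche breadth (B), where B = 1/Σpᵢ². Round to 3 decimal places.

Σpᵢ² = 0.53² + 0.24² + 0.17² + 0.06² = 0.2809 + 0.0576 + 0.0289 + 0.0036 = 0.3710
B = 1 / 0.3710 = 2.69542

2.695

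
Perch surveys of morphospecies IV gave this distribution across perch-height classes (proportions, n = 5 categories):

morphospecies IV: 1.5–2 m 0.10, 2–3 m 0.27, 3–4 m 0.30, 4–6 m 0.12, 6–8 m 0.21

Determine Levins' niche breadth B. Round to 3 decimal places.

Σpᵢ² = 0.10² + 0.27² + 0.30² + 0.12² + 0.21² = 0.0100 + 0.0729 + 0.0900 + 0.0144 + 0.0441 = 0.2314
B = 1 / 0.2314 = 4.32152

4.322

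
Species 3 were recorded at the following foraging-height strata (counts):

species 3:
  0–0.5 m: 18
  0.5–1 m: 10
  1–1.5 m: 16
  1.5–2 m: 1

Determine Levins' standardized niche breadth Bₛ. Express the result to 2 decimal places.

0.66

Proportions for species 3 (n=45): 18/45=0.4000, 10/45=0.2222, 16/45=0.3556, 1/45=0.0222
Σpᵢ² = 0.4000² + 0.2222² + 0.3556² + 0.0222² = 0.160000 + 0.049373 + 0.126451 + 0.000493 = 0.336317
B = 1 / 0.336317 = 2.9734
Bₛ = (B − 1)/(n − 1) = (2.9734 − 1)/(4 − 1) = 1.9734/3 = 0.6578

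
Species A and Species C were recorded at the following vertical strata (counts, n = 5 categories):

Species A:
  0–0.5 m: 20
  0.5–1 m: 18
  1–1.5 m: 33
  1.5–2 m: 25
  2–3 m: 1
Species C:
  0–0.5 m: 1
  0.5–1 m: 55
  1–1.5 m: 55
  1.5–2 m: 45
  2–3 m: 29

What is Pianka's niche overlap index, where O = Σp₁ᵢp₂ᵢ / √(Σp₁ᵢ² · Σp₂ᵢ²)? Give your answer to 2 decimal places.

Proportions for Species A (n=97): 20/97=0.2062, 18/97=0.1856, 33/97=0.3402, 25/97=0.2577, 1/97=0.0103
Proportions for Species C (n=185): 1/185=0.0054, 55/185=0.2973, 55/185=0.2973, 45/185=0.2432, 29/185=0.1568
Σ p₁ᵢp₂ᵢ = 0.001113 + 0.055179 + 0.101141 + 0.062673 + 0.001615 = 0.221721
Σp_1ᵢ² = 0.2062² + 0.1856² + 0.3402² + 0.2577² + 0.0103² = 0.042518 + 0.034447 + 0.115736 + 0.066409 + 0.000106 = 0.259216
Σp_2ᵢ² = 0.0054² + 0.2973² + 0.2973² + 0.2432² + 0.1568² = 0.000029 + 0.088387 + 0.088387 + 0.059146 + 0.024586 = 0.260535
O = 0.221721 / √(0.259216 × 0.260535) = 0.221721 / 0.2598747 = 0.8532

0.85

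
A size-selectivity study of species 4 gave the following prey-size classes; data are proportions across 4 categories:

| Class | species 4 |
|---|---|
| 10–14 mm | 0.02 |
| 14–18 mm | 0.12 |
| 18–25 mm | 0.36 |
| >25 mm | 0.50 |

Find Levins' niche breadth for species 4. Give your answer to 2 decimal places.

2.54

Σpᵢ² = 0.02² + 0.12² + 0.36² + 0.50² = 0.0004 + 0.0144 + 0.1296 + 0.2500 = 0.3944
B = 1 / 0.3944 = 2.5355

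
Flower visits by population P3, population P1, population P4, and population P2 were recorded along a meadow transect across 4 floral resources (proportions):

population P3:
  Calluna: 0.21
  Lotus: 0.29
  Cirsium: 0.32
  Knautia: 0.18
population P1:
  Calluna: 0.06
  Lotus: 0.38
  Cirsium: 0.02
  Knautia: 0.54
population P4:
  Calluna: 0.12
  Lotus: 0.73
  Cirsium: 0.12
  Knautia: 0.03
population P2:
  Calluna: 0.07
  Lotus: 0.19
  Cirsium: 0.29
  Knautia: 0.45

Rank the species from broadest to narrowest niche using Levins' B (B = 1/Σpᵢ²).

Σp_P3ᵢ² = 0.21² + 0.29² + 0.32² + 0.18² = 0.0441 + 0.0841 + 0.1024 + 0.0324 = 0.2630
B_P3 = 1 / 0.2630 = 3.8023
Σp_P1ᵢ² = 0.06² + 0.38² + 0.02² + 0.54² = 0.0036 + 0.1444 + 0.0004 + 0.2916 = 0.4400
B_P1 = 1 / 0.4400 = 2.2727
Σp_P4ᵢ² = 0.12² + 0.73² + 0.12² + 0.03² = 0.0144 + 0.5329 + 0.0144 + 0.0009 = 0.5626
B_P4 = 1 / 0.5626 = 1.7775
Σp_P2ᵢ² = 0.07² + 0.19² + 0.29² + 0.45² = 0.0049 + 0.0361 + 0.0841 + 0.2025 = 0.3276
B_P2 = 1 / 0.3276 = 3.0525
Ranking by B (broadest → narrowest): population P3 (3.80) > population P2 (3.05) > population P1 (2.27) > population P4 (1.78)

population P3 > population P2 > population P1 > population P4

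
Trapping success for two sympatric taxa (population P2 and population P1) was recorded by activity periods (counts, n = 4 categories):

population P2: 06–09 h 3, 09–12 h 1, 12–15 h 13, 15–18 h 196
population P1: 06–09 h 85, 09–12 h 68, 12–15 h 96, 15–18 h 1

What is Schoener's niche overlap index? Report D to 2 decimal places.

Proportions for population P2 (n=213): 3/213=0.0141, 1/213=0.0047, 13/213=0.0610, 196/213=0.9202
Proportions for population P1 (n=250): 85/250=0.3400, 68/250=0.2720, 96/250=0.3840, 1/250=0.0040
Σ|p₁ᵢ − p₂ᵢ| = 0.3259 + 0.2673 + 0.3230 + 0.9162 = 1.8324
D = 1 − ½ × 1.8324 = 1 − 0.91620 = 0.08380

0.08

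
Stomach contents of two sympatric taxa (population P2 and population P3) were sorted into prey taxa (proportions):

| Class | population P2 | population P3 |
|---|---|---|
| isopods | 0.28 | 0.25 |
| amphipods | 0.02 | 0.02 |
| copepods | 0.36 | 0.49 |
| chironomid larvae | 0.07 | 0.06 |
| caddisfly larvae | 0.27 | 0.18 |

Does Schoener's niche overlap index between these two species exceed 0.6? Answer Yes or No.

Yes

Σ|p₁ᵢ − p₂ᵢ| = 0.03 + 0.00 + 0.13 + 0.01 + 0.09 = 0.26
D = 1 − ½ × 0.26 = 1 − 0.130 = 0.8700
D = 0.8700 > 0.6 → Yes.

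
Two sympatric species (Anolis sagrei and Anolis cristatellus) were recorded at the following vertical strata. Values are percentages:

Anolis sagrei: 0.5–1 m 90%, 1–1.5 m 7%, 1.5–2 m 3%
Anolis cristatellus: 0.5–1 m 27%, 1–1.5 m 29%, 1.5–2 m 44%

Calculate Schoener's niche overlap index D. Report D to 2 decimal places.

0.37

Convert percentages to proportions (divide by 100).
Σ|p₁ᵢ − p₂ᵢ| = 0.63 + 0.22 + 0.41 = 1.26
D = 1 − ½ × 1.26 = 1 − 0.630 = 0.3700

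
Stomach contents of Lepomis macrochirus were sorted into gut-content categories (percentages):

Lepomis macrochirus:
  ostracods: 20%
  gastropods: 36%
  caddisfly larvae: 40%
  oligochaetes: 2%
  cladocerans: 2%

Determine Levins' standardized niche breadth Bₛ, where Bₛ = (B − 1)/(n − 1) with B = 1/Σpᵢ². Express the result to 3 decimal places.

0.507

Convert percentages to proportions (divide by 100).
Σpᵢ² = 0.20² + 0.36² + 0.40² + 0.02² + 0.02² = 0.0400 + 0.1296 + 0.1600 + 0.0004 + 0.0004 = 0.3304
B = 1 / 0.3304 = 3.02663
Bₛ = (B − 1)/(n − 1) = (3.02663 − 1)/(5 − 1) = 2.02663/4 = 0.50666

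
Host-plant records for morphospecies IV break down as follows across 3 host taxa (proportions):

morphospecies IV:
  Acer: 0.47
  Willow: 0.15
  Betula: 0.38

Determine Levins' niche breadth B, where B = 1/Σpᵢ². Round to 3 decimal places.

2.579

Σpᵢ² = 0.47² + 0.15² + 0.38² = 0.2209 + 0.0225 + 0.1444 = 0.3878
B = 1 / 0.3878 = 2.57865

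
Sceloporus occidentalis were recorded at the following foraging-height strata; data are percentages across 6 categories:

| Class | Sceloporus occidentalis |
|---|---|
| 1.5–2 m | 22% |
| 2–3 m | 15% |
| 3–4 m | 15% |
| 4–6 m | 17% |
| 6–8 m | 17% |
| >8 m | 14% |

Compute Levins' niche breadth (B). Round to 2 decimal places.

5.85

Convert percentages to proportions (divide by 100).
Σpᵢ² = 0.22² + 0.15² + 0.15² + 0.17² + 0.17² + 0.14² = 0.0484 + 0.0225 + 0.0225 + 0.0289 + 0.0289 + 0.0196 = 0.1708
B = 1 / 0.1708 = 5.8548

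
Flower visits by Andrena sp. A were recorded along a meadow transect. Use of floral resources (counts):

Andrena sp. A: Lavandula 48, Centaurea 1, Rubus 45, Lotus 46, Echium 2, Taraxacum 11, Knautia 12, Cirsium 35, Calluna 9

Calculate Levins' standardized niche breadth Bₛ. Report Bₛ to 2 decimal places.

Proportions for Andrena sp. A (n=209): 48/209=0.2297, 1/209=0.0048, 45/209=0.2153, 46/209=0.2201, 2/209=0.0096, 11/209=0.0526, 12/209=0.0574, 35/209=0.1675, 9/209=0.0431
Σpᵢ² = 0.2297² + 0.0048² + 0.2153² + 0.2201² + 0.0096² + 0.0526² + 0.0574² + 0.1675² + 0.0431² = 0.052762 + 0.000023 + 0.046354 + 0.048444 + 0.000092 + 0.002767 + 0.003295 + 0.028056 + 0.001858 = 0.183651
B = 1 / 0.183651 = 5.4451
Bₛ = (B − 1)/(n − 1) = (5.4451 − 1)/(9 − 1) = 4.4451/8 = 0.5556

0.56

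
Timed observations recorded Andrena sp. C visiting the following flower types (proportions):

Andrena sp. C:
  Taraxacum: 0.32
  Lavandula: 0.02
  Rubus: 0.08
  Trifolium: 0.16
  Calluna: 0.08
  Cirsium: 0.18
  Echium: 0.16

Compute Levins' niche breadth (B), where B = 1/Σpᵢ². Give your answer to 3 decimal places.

Σpᵢ² = 0.32² + 0.02² + 0.08² + 0.16² + 0.08² + 0.18² + 0.16² = 0.1024 + 0.0004 + 0.0064 + 0.0256 + 0.0064 + 0.0324 + 0.0256 = 0.1992
B = 1 / 0.1992 = 5.02008

5.020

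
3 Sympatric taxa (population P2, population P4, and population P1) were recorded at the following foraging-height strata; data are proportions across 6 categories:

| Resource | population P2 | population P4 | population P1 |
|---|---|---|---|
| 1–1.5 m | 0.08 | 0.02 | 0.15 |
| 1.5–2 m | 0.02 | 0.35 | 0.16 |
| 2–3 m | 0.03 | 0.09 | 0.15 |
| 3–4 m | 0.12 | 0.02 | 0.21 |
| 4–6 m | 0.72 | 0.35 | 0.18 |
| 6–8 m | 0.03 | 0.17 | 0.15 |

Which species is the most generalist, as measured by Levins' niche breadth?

Σp_P2ᵢ² = 0.08² + 0.02² + 0.03² + 0.12² + 0.72² + 0.03² = 0.0064 + 0.0004 + 0.0009 + 0.0144 + 0.5184 + 0.0009 = 0.5414
B_P2 = 1 / 0.5414 = 1.8471
Σp_P4ᵢ² = 0.02² + 0.35² + 0.09² + 0.02² + 0.35² + 0.17² = 0.0004 + 0.1225 + 0.0081 + 0.0004 + 0.1225 + 0.0289 = 0.2828
B_P4 = 1 / 0.2828 = 3.5361
Σp_P1ᵢ² = 0.15² + 0.16² + 0.15² + 0.21² + 0.18² + 0.15² = 0.0225 + 0.0256 + 0.0225 + 0.0441 + 0.0324 + 0.0225 = 0.1696
B_P1 = 1 / 0.1696 = 5.8962
Highest B → broadest niche (most generalist): population P1 (B = 5.90).

population P1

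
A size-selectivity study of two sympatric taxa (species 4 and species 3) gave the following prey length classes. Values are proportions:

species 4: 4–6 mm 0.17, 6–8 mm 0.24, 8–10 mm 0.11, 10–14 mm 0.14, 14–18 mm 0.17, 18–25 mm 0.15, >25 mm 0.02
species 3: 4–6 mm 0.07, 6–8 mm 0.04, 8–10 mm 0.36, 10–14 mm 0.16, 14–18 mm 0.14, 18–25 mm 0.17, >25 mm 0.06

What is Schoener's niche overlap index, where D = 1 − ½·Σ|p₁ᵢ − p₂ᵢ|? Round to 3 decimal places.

0.670

Σ|p₁ᵢ − p₂ᵢ| = 0.10 + 0.20 + 0.25 + 0.02 + 0.03 + 0.02 + 0.04 = 0.66
D = 1 − ½ × 0.66 = 1 − 0.330 = 0.67000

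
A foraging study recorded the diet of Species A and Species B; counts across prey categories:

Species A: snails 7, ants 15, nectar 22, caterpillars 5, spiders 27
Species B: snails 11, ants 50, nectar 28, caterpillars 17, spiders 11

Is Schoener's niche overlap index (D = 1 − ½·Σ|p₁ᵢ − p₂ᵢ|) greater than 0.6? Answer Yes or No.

Yes

Proportions for Species A (n=76): 7/76=0.0921, 15/76=0.1974, 22/76=0.2895, 5/76=0.0658, 27/76=0.3553
Proportions for Species B (n=117): 11/117=0.0940, 50/117=0.4274, 28/117=0.2393, 17/117=0.1453, 11/117=0.0940
Σ|p₁ᵢ − p₂ᵢ| = 0.0019 + 0.2300 + 0.0502 + 0.0795 + 0.2613 = 0.6229
D = 1 − ½ × 0.6229 = 1 − 0.31145 = 0.68855
D = 0.68855 > 0.6 → Yes.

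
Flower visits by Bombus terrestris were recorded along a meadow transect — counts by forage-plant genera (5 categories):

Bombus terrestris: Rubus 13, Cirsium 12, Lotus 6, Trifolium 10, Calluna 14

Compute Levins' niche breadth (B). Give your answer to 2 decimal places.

4.69

Proportions for Bombus terrestris (n=55): 13/55=0.2364, 12/55=0.2182, 6/55=0.1091, 10/55=0.1818, 14/55=0.2545
Σpᵢ² = 0.2364² + 0.2182² + 0.1091² + 0.1818² + 0.2545² = 0.055885 + 0.047611 + 0.011903 + 0.033051 + 0.064770 = 0.213220
B = 1 / 0.213220 = 4.6900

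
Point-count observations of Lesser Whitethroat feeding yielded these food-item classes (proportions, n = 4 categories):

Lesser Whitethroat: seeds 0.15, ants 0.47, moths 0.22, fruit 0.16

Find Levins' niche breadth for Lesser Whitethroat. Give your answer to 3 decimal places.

3.151

Σpᵢ² = 0.15² + 0.47² + 0.22² + 0.16² = 0.0225 + 0.2209 + 0.0484 + 0.0256 = 0.3174
B = 1 / 0.3174 = 3.15060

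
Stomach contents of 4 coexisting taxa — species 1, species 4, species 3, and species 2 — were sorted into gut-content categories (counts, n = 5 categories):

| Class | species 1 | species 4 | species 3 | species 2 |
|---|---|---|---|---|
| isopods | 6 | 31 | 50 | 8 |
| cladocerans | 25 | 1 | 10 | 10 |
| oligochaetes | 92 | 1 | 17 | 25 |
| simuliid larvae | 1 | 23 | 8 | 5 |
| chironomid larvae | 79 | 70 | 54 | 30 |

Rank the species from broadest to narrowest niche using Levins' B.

Proportions for species 1 (n=203): 6/203=0.0296, 25/203=0.1232, 92/203=0.4532, 1/203=0.0049, 79/203=0.3892
Proportions for species 4 (n=126): 31/126=0.2460, 1/126=0.0079, 1/126=0.0079, 23/126=0.1825, 70/126=0.5556
Proportions for species 3 (n=139): 50/139=0.3597, 10/139=0.0719, 17/139=0.1223, 8/139=0.0576, 54/139=0.3885
Proportions for species 2 (n=78): 8/78=0.1026, 10/78=0.1282, 25/78=0.3205, 5/78=0.0641, 30/78=0.3846
Σp_1ᵢ² = 0.0296² + 0.1232² + 0.4532² + 0.0049² + 0.3892² = 0.000876 + 0.015178 + 0.205390 + 0.000024 + 0.151477 = 0.372945
B_1 = 1 / 0.372945 = 2.6814
Σp_4ᵢ² = 0.2460² + 0.0079² + 0.0079² + 0.1825² + 0.5556² = 0.060516 + 0.000062 + 0.000062 + 0.033306 + 0.308691 = 0.402637
B_4 = 1 / 0.402637 = 2.4836
Σp_3ᵢ² = 0.3597² + 0.0719² + 0.1223² + 0.0576² + 0.3885² = 0.129384 + 0.005170 + 0.014957 + 0.003318 + 0.150932 = 0.303761
B_3 = 1 / 0.303761 = 3.2921
Σp_2ᵢ² = 0.1026² + 0.1282² + 0.3205² + 0.0641² + 0.3846² = 0.010527 + 0.016435 + 0.102720 + 0.004109 + 0.147917 = 0.281708
B_2 = 1 / 0.281708 = 3.5498
Ranking by B (broadest → narrowest): species 2 (3.55) > species 3 (3.29) > species 1 (2.68) > species 4 (2.48)

species 2 > species 3 > species 1 > species 4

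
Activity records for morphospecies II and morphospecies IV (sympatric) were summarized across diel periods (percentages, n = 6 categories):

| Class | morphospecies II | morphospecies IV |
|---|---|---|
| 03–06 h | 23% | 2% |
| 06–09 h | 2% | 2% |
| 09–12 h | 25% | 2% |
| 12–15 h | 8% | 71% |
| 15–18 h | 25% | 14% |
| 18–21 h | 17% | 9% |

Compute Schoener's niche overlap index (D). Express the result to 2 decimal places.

Convert percentages to proportions (divide by 100).
Σ|p₁ᵢ − p₂ᵢ| = 0.21 + 0.00 + 0.23 + 0.63 + 0.11 + 0.08 = 1.26
D = 1 − ½ × 1.26 = 1 − 0.630 = 0.3700

0.37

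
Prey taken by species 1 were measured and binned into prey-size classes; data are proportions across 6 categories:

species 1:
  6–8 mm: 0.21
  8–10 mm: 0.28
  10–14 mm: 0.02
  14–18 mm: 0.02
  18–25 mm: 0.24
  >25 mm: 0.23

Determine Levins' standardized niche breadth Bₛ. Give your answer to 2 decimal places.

0.66

Σpᵢ² = 0.21² + 0.28² + 0.02² + 0.02² + 0.24² + 0.23² = 0.0441 + 0.0784 + 0.0004 + 0.0004 + 0.0576 + 0.0529 = 0.2338
B = 1 / 0.2338 = 4.2772
Bₛ = (B − 1)/(n − 1) = (4.2772 − 1)/(6 − 1) = 3.2772/5 = 0.6554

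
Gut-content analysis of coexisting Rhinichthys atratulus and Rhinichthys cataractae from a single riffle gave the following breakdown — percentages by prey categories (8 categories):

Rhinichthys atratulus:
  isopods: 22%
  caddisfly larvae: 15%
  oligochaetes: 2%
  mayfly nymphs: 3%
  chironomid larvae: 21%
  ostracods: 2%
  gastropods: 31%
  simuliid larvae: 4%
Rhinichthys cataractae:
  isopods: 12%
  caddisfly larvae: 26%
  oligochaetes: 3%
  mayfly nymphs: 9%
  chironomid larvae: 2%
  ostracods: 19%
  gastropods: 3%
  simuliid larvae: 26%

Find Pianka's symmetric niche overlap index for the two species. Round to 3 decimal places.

Convert percentages to proportions (divide by 100).
Σ p₁ᵢp₂ᵢ = 0.0264 + 0.0390 + 0.0006 + 0.0027 + 0.0042 + 0.0038 + 0.0093 + 0.0104 = 0.0964
Σp_1ᵢ² = 0.22² + 0.15² + 0.02² + 0.03² + 0.21² + 0.02² + 0.31² + 0.04² = 0.0484 + 0.0225 + 0.0004 + 0.0009 + 0.0441 + 0.0004 + 0.0961 + 0.0016 = 0.2144
Σp_2ᵢ² = 0.12² + 0.26² + 0.03² + 0.09² + 0.02² + 0.19² + 0.03² + 0.26² = 0.0144 + 0.0676 + 0.0009 + 0.0081 + 0.0004 + 0.0361 + 0.0009 + 0.0676 = 0.1960
O = 0.0964 / √(0.2144 × 0.1960) = 0.0964 / 0.204994 = 0.47026

0.470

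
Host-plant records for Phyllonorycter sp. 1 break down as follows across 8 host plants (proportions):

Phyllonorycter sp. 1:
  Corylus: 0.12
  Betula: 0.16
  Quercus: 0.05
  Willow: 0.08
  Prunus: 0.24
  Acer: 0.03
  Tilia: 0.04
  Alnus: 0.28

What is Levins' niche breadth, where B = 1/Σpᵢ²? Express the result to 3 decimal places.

5.336

Σpᵢ² = 0.12² + 0.16² + 0.05² + 0.08² + 0.24² + 0.03² + 0.04² + 0.28² = 0.0144 + 0.0256 + 0.0025 + 0.0064 + 0.0576 + 0.0009 + 0.0016 + 0.0784 = 0.1874
B = 1 / 0.1874 = 5.33618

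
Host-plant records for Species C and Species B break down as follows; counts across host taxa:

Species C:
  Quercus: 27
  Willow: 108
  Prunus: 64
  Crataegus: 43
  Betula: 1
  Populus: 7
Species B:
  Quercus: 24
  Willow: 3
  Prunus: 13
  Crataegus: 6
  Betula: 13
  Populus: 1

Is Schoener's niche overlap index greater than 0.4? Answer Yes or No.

Yes

Proportions for Species C (n=250): 27/250=0.1080, 108/250=0.4320, 64/250=0.2560, 43/250=0.1720, 1/250=0.0040, 7/250=0.0280
Proportions for Species B (n=60): 24/60=0.4000, 3/60=0.0500, 13/60=0.2167, 6/60=0.1000, 13/60=0.2167, 1/60=0.0167
Σ|p₁ᵢ − p₂ᵢ| = 0.2920 + 0.3820 + 0.0393 + 0.0720 + 0.2127 + 0.0113 = 1.0093
D = 1 − ½ × 1.0093 = 1 − 0.50465 = 0.49535
D = 0.49535 > 0.4 → Yes.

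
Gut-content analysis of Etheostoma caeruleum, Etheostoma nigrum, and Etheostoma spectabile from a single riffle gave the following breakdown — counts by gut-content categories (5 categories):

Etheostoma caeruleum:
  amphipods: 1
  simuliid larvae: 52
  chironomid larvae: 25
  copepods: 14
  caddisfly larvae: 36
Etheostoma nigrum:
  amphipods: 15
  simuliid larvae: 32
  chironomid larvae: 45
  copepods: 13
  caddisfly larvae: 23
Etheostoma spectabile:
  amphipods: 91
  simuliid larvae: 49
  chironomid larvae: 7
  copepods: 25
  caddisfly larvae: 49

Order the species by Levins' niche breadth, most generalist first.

Etheostoma nigrum > Etheostoma spectabile > Etheostoma caeruleum

Proportions for Etheostoma caeruleum (n=128): 1/128=0.0078, 52/128=0.4063, 25/128=0.1953, 14/128=0.1094, 36/128=0.2813
Proportions for Etheostoma nigrum (n=128): 15/128=0.1172, 32/128=0.2500, 45/128=0.3516, 13/128=0.1016, 23/128=0.1797
Proportions for Etheostoma spectabile (n=221): 91/221=0.4118, 49/221=0.2217, 7/221=0.0317, 25/221=0.1131, 49/221=0.2217
Σp_caerᵢ² = 0.0078² + 0.4063² + 0.1953² + 0.1094² + 0.2813² = 0.000061 + 0.165080 + 0.038142 + 0.011968 + 0.079130 = 0.294381
B_caer = 1 / 0.294381 = 3.3970
Σp_nigrᵢ² = 0.1172² + 0.2500² + 0.3516² + 0.1016² + 0.1797² = 0.013736 + 0.062500 + 0.123623 + 0.010323 + 0.032292 = 0.242474
B_nigr = 1 / 0.242474 = 4.1242
Σp_specᵢ² = 0.4118² + 0.2217² + 0.0317² + 0.1131² + 0.2217² = 0.169579 + 0.049151 + 0.001005 + 0.012792 + 0.049151 = 0.281678
B_spec = 1 / 0.281678 = 3.5502
Ranking by B (broadest → narrowest): Etheostoma nigrum (4.12) > Etheostoma spectabile (3.55) > Etheostoma caeruleum (3.40)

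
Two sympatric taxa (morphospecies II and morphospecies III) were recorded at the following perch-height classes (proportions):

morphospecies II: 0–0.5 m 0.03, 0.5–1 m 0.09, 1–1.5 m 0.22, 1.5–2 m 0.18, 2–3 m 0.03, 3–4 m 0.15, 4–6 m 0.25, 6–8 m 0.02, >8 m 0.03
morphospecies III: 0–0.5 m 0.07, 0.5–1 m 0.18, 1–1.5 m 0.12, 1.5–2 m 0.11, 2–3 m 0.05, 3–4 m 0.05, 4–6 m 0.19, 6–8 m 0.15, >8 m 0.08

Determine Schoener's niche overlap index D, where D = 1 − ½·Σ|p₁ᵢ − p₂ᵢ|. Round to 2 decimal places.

Σ|p₁ᵢ − p₂ᵢ| = 0.04 + 0.09 + 0.10 + 0.07 + 0.02 + 0.10 + 0.06 + 0.13 + 0.05 = 0.66
D = 1 − ½ × 0.66 = 1 − 0.330 = 0.6700

0.67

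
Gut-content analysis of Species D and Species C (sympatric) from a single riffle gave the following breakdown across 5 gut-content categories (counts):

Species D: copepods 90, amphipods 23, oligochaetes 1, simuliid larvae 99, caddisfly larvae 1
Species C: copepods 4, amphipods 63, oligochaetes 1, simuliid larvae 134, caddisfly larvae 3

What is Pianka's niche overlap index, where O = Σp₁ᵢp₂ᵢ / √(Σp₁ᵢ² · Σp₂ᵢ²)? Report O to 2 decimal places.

0.75

Proportions for Species D (n=214): 90/214=0.4206, 23/214=0.1075, 1/214=0.0047, 99/214=0.4626, 1/214=0.0047
Proportions for Species C (n=205): 4/205=0.0195, 63/205=0.3073, 1/205=0.0049, 134/205=0.6537, 3/205=0.0146
Σ p₁ᵢp₂ᵢ = 0.008202 + 0.033035 + 0.000023 + 0.302402 + 0.000069 = 0.343731
Σp_1ᵢ² = 0.4206² + 0.1075² + 0.0047² + 0.4626² + 0.0047² = 0.176904 + 0.011556 + 0.000022 + 0.213999 + 0.000022 = 0.402503
Σp_2ᵢ² = 0.0195² + 0.3073² + 0.0049² + 0.6537² + 0.0146² = 0.000380 + 0.094433 + 0.000024 + 0.427324 + 0.000213 = 0.522374
O = 0.343731 / √(0.402503 × 0.522374) = 0.343731 / 0.4585380 = 0.7496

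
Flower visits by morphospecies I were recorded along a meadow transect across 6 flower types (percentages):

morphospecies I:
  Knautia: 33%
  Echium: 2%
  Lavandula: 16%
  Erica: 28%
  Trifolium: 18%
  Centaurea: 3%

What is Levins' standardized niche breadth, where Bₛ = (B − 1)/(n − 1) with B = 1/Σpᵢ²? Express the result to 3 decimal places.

0.611

Convert percentages to proportions (divide by 100).
Σpᵢ² = 0.33² + 0.02² + 0.16² + 0.28² + 0.18² + 0.03² = 0.1089 + 0.0004 + 0.0256 + 0.0784 + 0.0324 + 0.0009 = 0.2466
B = 1 / 0.2466 = 4.05515
Bₛ = (B − 1)/(n − 1) = (4.05515 − 1)/(6 − 1) = 3.05515/5 = 0.61103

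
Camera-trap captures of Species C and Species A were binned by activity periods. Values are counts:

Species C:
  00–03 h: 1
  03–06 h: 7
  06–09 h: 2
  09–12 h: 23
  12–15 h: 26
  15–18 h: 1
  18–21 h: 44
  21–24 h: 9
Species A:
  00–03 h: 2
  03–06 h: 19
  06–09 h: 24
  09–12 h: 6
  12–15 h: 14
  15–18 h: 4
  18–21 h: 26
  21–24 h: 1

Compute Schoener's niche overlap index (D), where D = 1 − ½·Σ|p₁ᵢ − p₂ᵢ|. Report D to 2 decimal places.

Proportions for Species C (n=113): 1/113=0.0088, 7/113=0.0619, 2/113=0.0177, 23/113=0.2035, 26/113=0.2301, 1/113=0.0088, 44/113=0.3894, 9/113=0.0796
Proportions for Species A (n=96): 2/96=0.0208, 19/96=0.1979, 24/96=0.2500, 6/96=0.0625, 14/96=0.1458, 4/96=0.0417, 26/96=0.2708, 1/96=0.0104
Σ|p₁ᵢ − p₂ᵢ| = 0.0120 + 0.1360 + 0.2323 + 0.1410 + 0.0843 + 0.0329 + 0.1186 + 0.0692 = 0.8263
D = 1 − ½ × 0.8263 = 1 − 0.41315 = 0.58685

0.59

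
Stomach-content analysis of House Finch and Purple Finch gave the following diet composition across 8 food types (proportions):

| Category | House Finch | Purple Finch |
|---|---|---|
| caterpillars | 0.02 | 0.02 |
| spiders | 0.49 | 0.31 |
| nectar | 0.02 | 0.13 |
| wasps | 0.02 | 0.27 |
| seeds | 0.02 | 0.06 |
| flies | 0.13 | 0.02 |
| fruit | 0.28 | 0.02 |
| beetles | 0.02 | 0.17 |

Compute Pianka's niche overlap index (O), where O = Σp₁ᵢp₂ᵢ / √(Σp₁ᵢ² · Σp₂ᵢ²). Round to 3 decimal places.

Σ p₁ᵢp₂ᵢ = 0.0004 + 0.1519 + 0.0026 + 0.0054 + 0.0012 + 0.0026 + 0.0056 + 0.0034 = 0.1731
Σp_1ᵢ² = 0.02² + 0.49² + 0.02² + 0.02² + 0.02² + 0.13² + 0.28² + 0.02² = 0.0004 + 0.2401 + 0.0004 + 0.0004 + 0.0004 + 0.0169 + 0.0784 + 0.0004 = 0.3374
Σp_2ᵢ² = 0.02² + 0.31² + 0.13² + 0.27² + 0.06² + 0.02² + 0.02² + 0.17² = 0.0004 + 0.0961 + 0.0169 + 0.0729 + 0.0036 + 0.0004 + 0.0004 + 0.0289 = 0.2196
O = 0.1731 / √(0.3374 × 0.2196) = 0.1731 / 0.272200 = 0.63593

0.636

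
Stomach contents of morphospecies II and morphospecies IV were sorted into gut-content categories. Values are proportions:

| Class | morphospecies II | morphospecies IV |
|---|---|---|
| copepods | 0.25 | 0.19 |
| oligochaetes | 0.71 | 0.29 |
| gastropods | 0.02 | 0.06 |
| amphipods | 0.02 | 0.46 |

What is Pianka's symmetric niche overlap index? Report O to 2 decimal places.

Σ p₁ᵢp₂ᵢ = 0.0475 + 0.2059 + 0.0012 + 0.0092 = 0.2638
Σp_1ᵢ² = 0.25² + 0.71² + 0.02² + 0.02² = 0.0625 + 0.5041 + 0.0004 + 0.0004 = 0.5674
Σp_2ᵢ² = 0.19² + 0.29² + 0.06² + 0.46² = 0.0361 + 0.0841 + 0.0036 + 0.2116 = 0.3354
O = 0.2638 / √(0.5674 × 0.3354) = 0.2638 / 0.43624 = 0.6047

0.60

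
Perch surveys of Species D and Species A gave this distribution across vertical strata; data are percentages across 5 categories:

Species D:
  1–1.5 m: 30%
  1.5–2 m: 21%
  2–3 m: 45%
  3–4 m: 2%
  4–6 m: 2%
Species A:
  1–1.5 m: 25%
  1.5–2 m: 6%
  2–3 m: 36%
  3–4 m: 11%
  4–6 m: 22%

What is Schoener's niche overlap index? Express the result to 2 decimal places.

0.71

Convert percentages to proportions (divide by 100).
Σ|p₁ᵢ − p₂ᵢ| = 0.05 + 0.15 + 0.09 + 0.09 + 0.20 = 0.58
D = 1 − ½ × 0.58 = 1 − 0.290 = 0.7100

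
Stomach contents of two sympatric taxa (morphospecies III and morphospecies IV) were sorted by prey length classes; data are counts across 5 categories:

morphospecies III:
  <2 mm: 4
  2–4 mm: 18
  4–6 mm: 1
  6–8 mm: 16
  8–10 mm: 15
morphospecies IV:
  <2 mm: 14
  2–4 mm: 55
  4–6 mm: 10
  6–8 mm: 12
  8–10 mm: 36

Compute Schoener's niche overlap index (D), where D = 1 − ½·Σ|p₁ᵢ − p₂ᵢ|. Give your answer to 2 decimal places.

Proportions for morphospecies III (n=54): 4/54=0.0741, 18/54=0.3333, 1/54=0.0185, 16/54=0.2963, 15/54=0.2778
Proportions for morphospecies IV (n=127): 14/127=0.1102, 55/127=0.4331, 10/127=0.0787, 12/127=0.0945, 36/127=0.2835
Σ|p₁ᵢ − p₂ᵢ| = 0.0361 + 0.0998 + 0.0602 + 0.2018 + 0.0057 = 0.4036
D = 1 − ½ × 0.4036 = 1 − 0.20180 = 0.79820

0.80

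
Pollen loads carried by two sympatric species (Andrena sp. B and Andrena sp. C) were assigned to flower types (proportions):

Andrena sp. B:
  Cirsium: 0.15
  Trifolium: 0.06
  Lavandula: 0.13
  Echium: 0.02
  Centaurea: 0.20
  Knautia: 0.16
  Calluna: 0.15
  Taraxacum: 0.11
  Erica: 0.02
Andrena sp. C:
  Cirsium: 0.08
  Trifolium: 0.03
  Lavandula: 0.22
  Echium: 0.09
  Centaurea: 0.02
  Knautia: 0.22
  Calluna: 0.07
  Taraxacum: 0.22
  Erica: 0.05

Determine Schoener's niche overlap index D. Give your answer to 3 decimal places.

0.640

Σ|p₁ᵢ − p₂ᵢ| = 0.07 + 0.03 + 0.09 + 0.07 + 0.18 + 0.06 + 0.08 + 0.11 + 0.03 = 0.72
D = 1 − ½ × 0.72 = 1 − 0.360 = 0.64000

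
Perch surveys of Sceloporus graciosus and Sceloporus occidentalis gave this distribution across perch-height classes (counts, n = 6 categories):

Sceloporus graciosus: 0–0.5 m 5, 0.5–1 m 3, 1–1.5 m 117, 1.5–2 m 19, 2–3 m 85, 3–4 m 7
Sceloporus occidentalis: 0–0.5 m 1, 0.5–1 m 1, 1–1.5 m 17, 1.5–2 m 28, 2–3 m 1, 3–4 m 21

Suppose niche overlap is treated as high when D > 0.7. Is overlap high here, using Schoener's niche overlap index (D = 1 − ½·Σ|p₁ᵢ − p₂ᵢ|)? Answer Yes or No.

No

Proportions for Sceloporus graciosus (n=236): 5/236=0.0212, 3/236=0.0127, 117/236=0.4958, 19/236=0.0805, 85/236=0.3602, 7/236=0.0297
Proportions for Sceloporus occidentalis (n=69): 1/69=0.0145, 1/69=0.0145, 17/69=0.2464, 28/69=0.4058, 1/69=0.0145, 21/69=0.3043
Σ|p₁ᵢ − p₂ᵢ| = 0.0067 + 0.0018 + 0.2494 + 0.3253 + 0.3457 + 0.2746 = 1.2035
D = 1 − ½ × 1.2035 = 1 − 0.60175 = 0.39825
D = 0.39825 < 0.7 → No.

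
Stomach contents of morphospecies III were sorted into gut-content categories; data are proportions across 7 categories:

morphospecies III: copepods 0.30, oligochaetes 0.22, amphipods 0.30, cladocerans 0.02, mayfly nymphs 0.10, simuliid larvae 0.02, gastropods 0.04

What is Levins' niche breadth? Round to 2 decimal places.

Σpᵢ² = 0.30² + 0.22² + 0.30² + 0.02² + 0.10² + 0.02² + 0.04² = 0.0900 + 0.0484 + 0.0900 + 0.0004 + 0.0100 + 0.0004 + 0.0016 = 0.2408
B = 1 / 0.2408 = 4.1528

4.15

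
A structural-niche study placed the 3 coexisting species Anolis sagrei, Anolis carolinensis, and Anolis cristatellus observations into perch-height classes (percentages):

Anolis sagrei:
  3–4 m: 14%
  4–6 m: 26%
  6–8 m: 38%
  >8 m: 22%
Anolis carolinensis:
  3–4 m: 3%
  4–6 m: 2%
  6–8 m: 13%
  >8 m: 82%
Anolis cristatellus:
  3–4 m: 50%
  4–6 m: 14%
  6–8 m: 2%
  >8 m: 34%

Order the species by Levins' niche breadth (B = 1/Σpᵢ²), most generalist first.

Anolis sagrei > Anolis cristatellus > Anolis carolinensis

Convert percentages to proportions (divide by 100).
Σp_sagrᵢ² = 0.14² + 0.26² + 0.38² + 0.22² = 0.0196 + 0.0676 + 0.1444 + 0.0484 = 0.2800
B_sagr = 1 / 0.2800 = 3.5714
Σp_caroᵢ² = 0.03² + 0.02² + 0.13² + 0.82² = 0.0009 + 0.0004 + 0.0169 + 0.6724 = 0.6906
B_caro = 1 / 0.6906 = 1.4480
Σp_crisᵢ² = 0.50² + 0.14² + 0.02² + 0.34² = 0.2500 + 0.0196 + 0.0004 + 0.1156 = 0.3856
B_cris = 1 / 0.3856 = 2.5934
Ranking by B (broadest → narrowest): Anolis sagrei (3.57) > Anolis cristatellus (2.59) > Anolis carolinensis (1.45)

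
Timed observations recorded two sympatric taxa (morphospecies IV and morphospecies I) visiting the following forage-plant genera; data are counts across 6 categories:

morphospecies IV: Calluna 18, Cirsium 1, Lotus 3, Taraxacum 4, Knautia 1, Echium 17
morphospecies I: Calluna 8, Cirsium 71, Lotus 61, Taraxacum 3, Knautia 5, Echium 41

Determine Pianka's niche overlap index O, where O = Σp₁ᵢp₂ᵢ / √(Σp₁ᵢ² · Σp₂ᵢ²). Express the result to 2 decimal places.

0.43

Proportions for morphospecies IV (n=44): 18/44=0.4091, 1/44=0.0227, 3/44=0.0682, 4/44=0.0909, 1/44=0.0227, 17/44=0.3864
Proportions for morphospecies I (n=189): 8/189=0.0423, 71/189=0.3757, 61/189=0.3228, 3/189=0.0159, 5/189=0.0265, 41/189=0.2169
Σ p₁ᵢp₂ᵢ = 0.017305 + 0.008528 + 0.022015 + 0.001445 + 0.000602 + 0.083810 = 0.133705
Σp_1ᵢ² = 0.4091² + 0.0227² + 0.0682² + 0.0909² + 0.0227² + 0.3864² = 0.167363 + 0.000515 + 0.004651 + 0.008263 + 0.000515 + 0.149305 = 0.330612
Σp_2ᵢ² = 0.0423² + 0.3757² + 0.3228² + 0.0159² + 0.0265² + 0.2169² = 0.001789 + 0.141150 + 0.104200 + 0.000253 + 0.000702 + 0.047046 = 0.295140
O = 0.133705 / √(0.330612 × 0.295140) = 0.133705 / 0.3123729 = 0.4280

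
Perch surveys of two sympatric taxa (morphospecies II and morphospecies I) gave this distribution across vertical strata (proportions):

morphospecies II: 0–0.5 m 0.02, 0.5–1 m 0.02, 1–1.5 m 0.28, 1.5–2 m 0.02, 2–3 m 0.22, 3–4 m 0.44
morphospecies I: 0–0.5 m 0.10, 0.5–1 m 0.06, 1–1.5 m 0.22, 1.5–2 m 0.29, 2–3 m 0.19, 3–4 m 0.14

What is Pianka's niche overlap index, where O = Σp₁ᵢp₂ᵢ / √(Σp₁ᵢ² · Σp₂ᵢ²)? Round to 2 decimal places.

Σ p₁ᵢp₂ᵢ = 0.0020 + 0.0012 + 0.0616 + 0.0058 + 0.0418 + 0.0616 = 0.1740
Σp_1ᵢ² = 0.02² + 0.02² + 0.28² + 0.02² + 0.22² + 0.44² = 0.0004 + 0.0004 + 0.0784 + 0.0004 + 0.0484 + 0.1936 = 0.3216
Σp_2ᵢ² = 0.10² + 0.06² + 0.22² + 0.29² + 0.19² + 0.14² = 0.0100 + 0.0036 + 0.0484 + 0.0841 + 0.0361 + 0.0196 = 0.2018
O = 0.1740 / √(0.3216 × 0.2018) = 0.1740 / 0.25475 = 0.6830

0.68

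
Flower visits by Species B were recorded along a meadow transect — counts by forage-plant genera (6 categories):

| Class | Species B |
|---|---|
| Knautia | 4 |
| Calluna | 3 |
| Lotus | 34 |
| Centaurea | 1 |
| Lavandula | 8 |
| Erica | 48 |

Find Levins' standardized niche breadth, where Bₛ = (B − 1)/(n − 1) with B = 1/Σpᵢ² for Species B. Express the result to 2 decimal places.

0.34

Proportions for Species B (n=98): 4/98=0.0408, 3/98=0.0306, 34/98=0.3469, 1/98=0.0102, 8/98=0.0816, 48/98=0.4898
Σpᵢ² = 0.0408² + 0.0306² + 0.3469² + 0.0102² + 0.0816² + 0.4898² = 0.001665 + 0.000936 + 0.120340 + 0.000104 + 0.006659 + 0.239904 = 0.369608
B = 1 / 0.369608 = 2.7056
Bₛ = (B − 1)/(n − 1) = (2.7056 − 1)/(6 − 1) = 1.7056/5 = 0.3411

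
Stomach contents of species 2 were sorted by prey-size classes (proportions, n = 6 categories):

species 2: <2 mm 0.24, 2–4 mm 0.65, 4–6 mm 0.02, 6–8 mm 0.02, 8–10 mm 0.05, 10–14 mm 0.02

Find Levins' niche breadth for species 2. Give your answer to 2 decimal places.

2.07

Σpᵢ² = 0.24² + 0.65² + 0.02² + 0.02² + 0.05² + 0.02² = 0.0576 + 0.4225 + 0.0004 + 0.0004 + 0.0025 + 0.0004 = 0.4838
B = 1 / 0.4838 = 2.0670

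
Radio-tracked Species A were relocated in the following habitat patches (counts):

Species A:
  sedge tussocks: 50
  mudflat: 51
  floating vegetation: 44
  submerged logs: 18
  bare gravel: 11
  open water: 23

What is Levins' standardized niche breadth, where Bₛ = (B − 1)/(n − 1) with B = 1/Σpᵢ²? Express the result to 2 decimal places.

0.77

Proportions for Species A (n=197): 50/197=0.2538, 51/197=0.2589, 44/197=0.2234, 18/197=0.0914, 11/197=0.0558, 23/197=0.1168
Σpᵢ² = 0.2538² + 0.2589² + 0.2234² + 0.0914² + 0.0558² + 0.1168² = 0.064414 + 0.067029 + 0.049908 + 0.008354 + 0.003114 + 0.013642 = 0.206461
B = 1 / 0.206461 = 4.8435
Bₛ = (B − 1)/(n − 1) = (4.8435 − 1)/(6 − 1) = 3.8435/5 = 0.7687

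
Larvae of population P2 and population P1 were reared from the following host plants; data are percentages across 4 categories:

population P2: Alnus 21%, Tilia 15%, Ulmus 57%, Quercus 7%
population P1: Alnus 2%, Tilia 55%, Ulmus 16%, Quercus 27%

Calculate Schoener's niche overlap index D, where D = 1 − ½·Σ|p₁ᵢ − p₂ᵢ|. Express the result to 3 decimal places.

0.400

Convert percentages to proportions (divide by 100).
Σ|p₁ᵢ − p₂ᵢ| = 0.19 + 0.40 + 0.41 + 0.20 = 1.20
D = 1 − ½ × 1.20 = 1 − 0.600 = 0.40000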